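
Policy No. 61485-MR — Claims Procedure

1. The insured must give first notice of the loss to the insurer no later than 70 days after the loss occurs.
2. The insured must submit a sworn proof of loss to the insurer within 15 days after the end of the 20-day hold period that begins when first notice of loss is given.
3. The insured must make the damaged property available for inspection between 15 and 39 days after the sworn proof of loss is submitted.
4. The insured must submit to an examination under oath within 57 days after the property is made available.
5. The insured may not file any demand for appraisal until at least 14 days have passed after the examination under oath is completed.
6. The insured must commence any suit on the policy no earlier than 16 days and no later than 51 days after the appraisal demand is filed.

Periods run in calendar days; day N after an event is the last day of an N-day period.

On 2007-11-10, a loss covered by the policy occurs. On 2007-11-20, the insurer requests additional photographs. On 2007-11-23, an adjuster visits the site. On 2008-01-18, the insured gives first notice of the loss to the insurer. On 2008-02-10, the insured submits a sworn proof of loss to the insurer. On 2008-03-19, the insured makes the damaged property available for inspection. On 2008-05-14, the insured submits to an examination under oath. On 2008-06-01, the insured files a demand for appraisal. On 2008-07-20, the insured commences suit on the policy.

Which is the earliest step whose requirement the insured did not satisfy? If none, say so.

None — every step was satisfied

Step 1: 70 days after 2007-11-10 (when the loss occurs) is 2008-01-19; completed 2008-01-18, before the deadline.
Step 2: 15 days after 2008-02-07 (end of the 20-day hold period, which began when first notice of loss is given on 2008-01-18) is 2008-02-22; done 2008-02-10 — timely.
Step 3: the window is 15–39 days after 2008-02-10 (when the sworn proof of loss is submitted), so 2008-02-25 through 2008-03-20; 2008-03-19 falls inside that range.
Step 4: 57 days after 2008-03-19 (when the property is made available) is 2008-05-15; 2008-05-14 is within that limit.
Step 5: the earliest permitted date is 14 days after 2008-05-14 (when the examination under oath is completed), i.e. 2008-05-28; done 2008-06-01 — permitted.
Step 6: the window is 16–51 days after 2008-06-01 (when the appraisal demand is filed), so 2008-06-17 through 2008-07-22; 2008-07-20 falls inside that range.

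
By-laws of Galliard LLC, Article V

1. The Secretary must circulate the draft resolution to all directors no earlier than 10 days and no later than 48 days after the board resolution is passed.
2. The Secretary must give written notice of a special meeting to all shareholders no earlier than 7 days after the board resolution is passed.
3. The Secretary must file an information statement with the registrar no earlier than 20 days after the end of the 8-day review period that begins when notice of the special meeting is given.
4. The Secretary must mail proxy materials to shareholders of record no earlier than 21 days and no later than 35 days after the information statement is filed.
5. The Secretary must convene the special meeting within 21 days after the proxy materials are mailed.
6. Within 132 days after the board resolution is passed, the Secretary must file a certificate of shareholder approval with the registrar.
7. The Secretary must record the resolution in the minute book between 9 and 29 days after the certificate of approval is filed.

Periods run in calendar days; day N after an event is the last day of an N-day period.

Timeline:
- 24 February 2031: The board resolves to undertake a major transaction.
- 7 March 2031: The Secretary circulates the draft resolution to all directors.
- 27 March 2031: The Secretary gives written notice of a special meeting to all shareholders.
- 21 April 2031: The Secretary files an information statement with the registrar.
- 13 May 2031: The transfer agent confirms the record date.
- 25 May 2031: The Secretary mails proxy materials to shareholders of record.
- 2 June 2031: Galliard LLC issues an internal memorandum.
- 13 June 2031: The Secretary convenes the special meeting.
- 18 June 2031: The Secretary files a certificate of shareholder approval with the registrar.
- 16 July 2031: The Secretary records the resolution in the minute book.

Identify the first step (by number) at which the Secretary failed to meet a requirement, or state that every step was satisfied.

Step 3

Step 1: the window is 10–48 days after 24 February 2031 (when the board resolution is passed), so 6 March 2031 through 13 April 2031; 7 March 2031 falls inside that range.
Step 2: the earliest permitted date is 7 days after 24 February 2031 (when the board resolution is passed), i.e. 3 March 2031; 27 March 2031 is on or after that date.
Step 3: the earliest permitted date is 20 days after 4 April 2031 (end of the 8-day review period, which began when notice of the special meeting is given on 27 March 2031), i.e. 24 April 2031; 21 April 2031 is 3 days before the earliest permitted date.
The procedure was therefore not followed at step 3.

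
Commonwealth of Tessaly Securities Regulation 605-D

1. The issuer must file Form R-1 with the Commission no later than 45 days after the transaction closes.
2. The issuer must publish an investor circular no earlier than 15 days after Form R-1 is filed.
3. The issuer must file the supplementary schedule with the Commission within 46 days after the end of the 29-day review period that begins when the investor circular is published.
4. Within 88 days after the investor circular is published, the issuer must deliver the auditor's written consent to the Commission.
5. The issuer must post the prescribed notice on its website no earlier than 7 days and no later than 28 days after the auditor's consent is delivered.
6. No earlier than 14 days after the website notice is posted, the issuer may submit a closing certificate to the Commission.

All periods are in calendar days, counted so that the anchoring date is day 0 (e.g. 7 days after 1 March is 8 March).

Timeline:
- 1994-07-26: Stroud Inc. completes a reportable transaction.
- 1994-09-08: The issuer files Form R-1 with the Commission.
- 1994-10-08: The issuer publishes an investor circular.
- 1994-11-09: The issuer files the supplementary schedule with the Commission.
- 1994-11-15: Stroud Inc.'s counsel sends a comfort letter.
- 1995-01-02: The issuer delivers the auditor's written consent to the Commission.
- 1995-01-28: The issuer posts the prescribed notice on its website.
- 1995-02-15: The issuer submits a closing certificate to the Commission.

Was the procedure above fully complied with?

(1) due by 1994-07-26 + 45 days = 1994-09-09; done 1994-09-08 — timely.
(2) permitted from 1994-09-08 + 15 days = 1994-09-23 onward; done 1994-10-08 — permitted.
(3) due by 1994-11-06 + 46 days = 1994-12-22; 1994-11-09 is within that limit.
(4) due by 1994-10-08 + 88 days = 1995-01-04; completed 1995-01-02, before the deadline.
(5) the permitted window runs from 1995-01-02 + 7 = 1995-01-09 to 1995-01-02 + 28 = 1995-01-30; done 1995-01-28, which is between those dates.
(6) permitted from 1995-01-28 + 14 days = 1995-02-11 onward; done 1995-02-15, after the minimum wait.

Yes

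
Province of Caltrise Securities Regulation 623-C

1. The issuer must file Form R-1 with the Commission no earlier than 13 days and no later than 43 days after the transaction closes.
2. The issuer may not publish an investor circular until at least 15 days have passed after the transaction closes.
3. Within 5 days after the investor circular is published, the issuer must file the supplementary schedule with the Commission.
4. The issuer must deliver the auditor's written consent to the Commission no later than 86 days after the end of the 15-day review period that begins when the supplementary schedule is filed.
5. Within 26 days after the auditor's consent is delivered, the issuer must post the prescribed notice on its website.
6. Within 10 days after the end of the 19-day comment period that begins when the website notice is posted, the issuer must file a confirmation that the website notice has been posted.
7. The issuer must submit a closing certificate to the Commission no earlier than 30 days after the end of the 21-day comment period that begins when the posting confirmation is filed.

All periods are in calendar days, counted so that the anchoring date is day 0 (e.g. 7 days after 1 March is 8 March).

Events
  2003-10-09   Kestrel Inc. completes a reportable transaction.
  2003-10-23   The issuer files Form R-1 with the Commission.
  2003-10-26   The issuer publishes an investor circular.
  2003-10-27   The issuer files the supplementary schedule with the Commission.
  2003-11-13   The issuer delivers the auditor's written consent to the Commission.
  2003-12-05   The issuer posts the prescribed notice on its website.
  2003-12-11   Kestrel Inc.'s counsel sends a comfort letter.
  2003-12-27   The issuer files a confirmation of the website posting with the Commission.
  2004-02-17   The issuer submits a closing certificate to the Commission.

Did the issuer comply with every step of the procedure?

Yes

(1) the permitted window runs from 2003-10-09 + 13 = 2003-10-22 to 2003-10-09 + 43 = 2003-11-21; 2003-10-23 falls inside that range.
(2) permitted from 2003-10-09 + 15 days = 2003-10-24 onward; done 2003-10-26, after the minimum wait.
(3) due by 2003-10-26 + 5 days = 2003-10-31; completed 2003-10-27, before the deadline.
(4) due by 2003-11-11 + 86 days = 2004-02-05; 2003-11-13 is within that limit.
(5) due by 2003-11-13 + 26 days = 2003-12-09; 2003-12-05 is within that limit.
(6) due by 2003-12-24 + 10 days = 2004-01-03; completed 2003-12-27, before the deadline.
(7) permitted from 2004-01-17 + 30 days = 2004-02-16 onward; done 2004-02-17 — permitted.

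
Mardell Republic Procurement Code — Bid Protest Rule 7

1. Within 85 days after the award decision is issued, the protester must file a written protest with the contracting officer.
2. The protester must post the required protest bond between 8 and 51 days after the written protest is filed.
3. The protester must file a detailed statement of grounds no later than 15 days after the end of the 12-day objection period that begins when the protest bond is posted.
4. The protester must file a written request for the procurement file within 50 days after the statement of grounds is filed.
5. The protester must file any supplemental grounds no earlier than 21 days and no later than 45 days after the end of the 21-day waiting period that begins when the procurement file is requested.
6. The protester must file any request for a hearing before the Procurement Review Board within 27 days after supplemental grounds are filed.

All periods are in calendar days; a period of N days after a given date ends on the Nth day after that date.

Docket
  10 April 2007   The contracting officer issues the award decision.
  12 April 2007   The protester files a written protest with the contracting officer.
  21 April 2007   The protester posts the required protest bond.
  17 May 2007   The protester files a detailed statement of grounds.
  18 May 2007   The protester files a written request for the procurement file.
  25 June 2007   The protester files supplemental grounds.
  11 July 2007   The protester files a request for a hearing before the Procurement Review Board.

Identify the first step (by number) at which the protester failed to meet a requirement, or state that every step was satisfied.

(1) due by 10 April 2007 + 85 days = 4 July 2007; 12 April 2007 is within that limit.
(2) the permitted window runs from 12 April 2007 + 8 = 20 April 2007 to 12 April 2007 + 51 = 2 June 2007; done 21 April 2007, which is between those dates.
(3) due by 3 May 2007 + 15 days = 18 May 2007; completed 17 May 2007, before the deadline.
(4) due by 17 May 2007 + 50 days = 6 July 2007; done 18 May 2007 — timely.
(5) the permitted window runs from 8 June 2007 + 21 = 29 June 2007 to 8 June 2007 + 45 = 23 July 2007; done 25 June 2007 — 4 days before the window opened.

Step 5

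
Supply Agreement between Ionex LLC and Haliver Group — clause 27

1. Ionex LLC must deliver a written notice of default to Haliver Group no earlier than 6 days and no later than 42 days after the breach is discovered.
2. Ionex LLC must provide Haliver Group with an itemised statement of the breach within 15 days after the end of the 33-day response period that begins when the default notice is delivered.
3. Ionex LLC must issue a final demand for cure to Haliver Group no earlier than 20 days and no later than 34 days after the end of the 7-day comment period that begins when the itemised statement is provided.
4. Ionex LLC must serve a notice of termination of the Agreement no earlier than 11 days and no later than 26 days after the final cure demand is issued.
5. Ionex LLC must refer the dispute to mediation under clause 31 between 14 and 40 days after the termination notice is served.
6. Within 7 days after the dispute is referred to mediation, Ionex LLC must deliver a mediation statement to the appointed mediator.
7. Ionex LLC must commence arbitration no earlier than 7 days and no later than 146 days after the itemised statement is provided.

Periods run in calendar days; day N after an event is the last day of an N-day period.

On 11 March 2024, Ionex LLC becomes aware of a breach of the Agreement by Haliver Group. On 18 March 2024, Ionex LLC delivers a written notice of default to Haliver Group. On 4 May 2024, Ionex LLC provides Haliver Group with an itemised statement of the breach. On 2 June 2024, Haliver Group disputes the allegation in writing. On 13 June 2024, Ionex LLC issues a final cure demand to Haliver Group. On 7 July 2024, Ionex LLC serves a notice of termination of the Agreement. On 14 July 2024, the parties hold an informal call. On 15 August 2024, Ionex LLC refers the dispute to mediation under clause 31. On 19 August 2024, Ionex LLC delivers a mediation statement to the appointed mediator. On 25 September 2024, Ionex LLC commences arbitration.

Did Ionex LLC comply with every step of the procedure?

Yes

Step 1 — 6 and 42 days from 11 March 2024 (when the breach is discovered) are 17 March 2024 and 22 April 2024 respectively; done 18 March 2024, which is between those dates.
Step 2 — counting 15 days from 20 April 2024 (end of the 33-day response period, which began when the default notice is delivered on 18 March 2024) gives a deadline of 5 May 2024; completed 4 May 2024, before the deadline.
Step 3 — 20 and 34 days from 11 May 2024 (end of the 7-day comment period, which began when the itemised statement is provided on 4 May 2024) are 31 May 2024 and 14 June 2024 respectively; done 13 June 2024, which is between those dates.
Step 4 — 11 and 26 days from 13 June 2024 (when the final cure demand is issued) are 24 June 2024 and 9 July 2024 respectively; done 7 July 2024 — within the window.
Step 5 — 14 and 40 days from 7 July 2024 (when the termination notice is served) are 21 July 2024 and 16 August 2024 respectively; done 15 August 2024 — within the window.
Step 6 — counting 7 days from 15 August 2024 (when the dispute is referred to mediation) gives a deadline of 22 August 2024; done 19 August 2024 — timely.
Step 7 — 7 and 146 days from 4 May 2024 (when the itemised statement is provided) are 11 May 2024 and 27 September 2024 respectively; 25 September 2024 falls inside that range.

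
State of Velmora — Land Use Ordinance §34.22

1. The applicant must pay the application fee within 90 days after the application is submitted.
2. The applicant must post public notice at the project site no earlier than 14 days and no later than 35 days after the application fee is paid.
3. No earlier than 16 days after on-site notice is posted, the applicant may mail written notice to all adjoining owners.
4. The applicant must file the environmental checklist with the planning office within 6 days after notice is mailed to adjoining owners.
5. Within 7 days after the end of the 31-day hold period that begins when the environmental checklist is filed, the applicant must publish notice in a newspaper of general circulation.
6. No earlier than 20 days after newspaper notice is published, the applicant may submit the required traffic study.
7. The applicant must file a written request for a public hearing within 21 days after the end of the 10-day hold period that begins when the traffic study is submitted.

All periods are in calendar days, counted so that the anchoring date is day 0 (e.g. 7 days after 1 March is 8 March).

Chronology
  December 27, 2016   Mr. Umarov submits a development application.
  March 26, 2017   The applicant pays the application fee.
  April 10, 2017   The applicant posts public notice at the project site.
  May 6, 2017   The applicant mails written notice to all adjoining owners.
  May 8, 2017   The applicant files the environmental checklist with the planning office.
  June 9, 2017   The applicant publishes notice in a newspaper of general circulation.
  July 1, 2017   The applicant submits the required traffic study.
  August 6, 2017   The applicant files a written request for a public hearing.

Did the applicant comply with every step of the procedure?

(1) due by December 27, 2016 + 90 days = March 27, 2017; completed March 26, 2017, before the deadline.
(2) the permitted window runs from March 26, 2017 + 14 = April 9, 2017 to March 26, 2017 + 35 = April 30, 2017; done April 10, 2017, which is between those dates.
(3) permitted from April 10, 2017 + 16 days = April 26, 2017 onward; done May 6, 2017 — permitted.
(4) due by May 6, 2017 + 6 days = May 12, 2017; done May 8, 2017 — timely.
(5) due by June 8, 2017 + 7 days = June 15, 2017; June 9, 2017 is within that limit.
(6) permitted from June 9, 2017 + 20 days = June 29, 2017 onward; July 1, 2017 is on or after that date.
(7) due by July 11, 2017 + 21 days = August 1, 2017; not done until August 6, 2017, 5 days after the deadline.

No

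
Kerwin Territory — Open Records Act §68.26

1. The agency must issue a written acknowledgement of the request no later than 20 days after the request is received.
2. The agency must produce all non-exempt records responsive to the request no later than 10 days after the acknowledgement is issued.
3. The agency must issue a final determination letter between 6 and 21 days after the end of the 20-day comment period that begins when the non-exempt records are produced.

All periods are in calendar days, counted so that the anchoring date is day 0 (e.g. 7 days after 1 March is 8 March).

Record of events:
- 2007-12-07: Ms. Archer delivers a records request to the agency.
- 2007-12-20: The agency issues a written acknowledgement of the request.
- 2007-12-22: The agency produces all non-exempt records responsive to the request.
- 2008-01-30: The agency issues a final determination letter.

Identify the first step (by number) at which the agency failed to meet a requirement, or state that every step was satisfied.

Step 1 — counting 20 days from 2007-12-07 (when the request is received) gives a deadline of 2007-12-27; done 2007-12-20 — timely.
Step 2 — counting 10 days from 2007-12-20 (when the acknowledgement is issued) gives a deadline of 2007-12-30; done 2007-12-22 — timely.
Step 3 — 6 and 21 days from 2008-01-11 (end of the 20-day comment period, which began when the non-exempt records are produced on 2007-12-22) are 2008-01-17 and 2008-02-01 respectively; 2008-01-30 falls inside that range.

None — every step was satisfied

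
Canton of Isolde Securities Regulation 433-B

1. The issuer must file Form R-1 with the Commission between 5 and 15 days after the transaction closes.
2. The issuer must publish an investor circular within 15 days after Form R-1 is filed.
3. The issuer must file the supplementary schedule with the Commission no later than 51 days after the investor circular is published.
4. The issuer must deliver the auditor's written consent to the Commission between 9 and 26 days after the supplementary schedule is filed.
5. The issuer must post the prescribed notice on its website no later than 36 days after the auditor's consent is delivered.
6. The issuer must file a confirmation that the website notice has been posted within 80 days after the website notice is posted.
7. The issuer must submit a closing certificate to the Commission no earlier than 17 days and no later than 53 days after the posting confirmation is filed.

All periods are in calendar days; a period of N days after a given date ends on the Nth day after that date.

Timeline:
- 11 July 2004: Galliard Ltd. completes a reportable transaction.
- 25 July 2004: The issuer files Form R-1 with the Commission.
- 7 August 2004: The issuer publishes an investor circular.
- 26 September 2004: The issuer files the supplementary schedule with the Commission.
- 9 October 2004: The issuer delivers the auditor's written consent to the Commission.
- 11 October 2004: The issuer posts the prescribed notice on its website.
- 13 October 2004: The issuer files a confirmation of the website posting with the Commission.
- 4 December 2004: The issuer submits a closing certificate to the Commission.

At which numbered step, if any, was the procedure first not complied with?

(1) the permitted window runs from 11 July 2004 + 5 = 16 July 2004 to 11 July 2004 + 15 = 26 July 2004; done 25 July 2004, which is between those dates.
(2) due by 25 July 2004 + 15 days = 9 August 2004; done 7 August 2004 — timely.
(3) due by 7 August 2004 + 51 days = 27 September 2004; completed 26 September 2004, before the deadline.
(4) the permitted window runs from 26 September 2004 + 9 = 5 October 2004 to 26 September 2004 + 26 = 22 October 2004; 9 October 2004 falls inside that range.
(5) due by 9 October 2004 + 36 days = 14 November 2004; done 11 October 2004 — timely.
(6) due by 11 October 2004 + 80 days = 30 December 2004; 13 October 2004 is within that limit.
(7) the permitted window runs from 13 October 2004 + 17 = 30 October 2004 to 13 October 2004 + 53 = 5 December 2004; done 4 December 2004, which is between those dates.

None — every step was satisfied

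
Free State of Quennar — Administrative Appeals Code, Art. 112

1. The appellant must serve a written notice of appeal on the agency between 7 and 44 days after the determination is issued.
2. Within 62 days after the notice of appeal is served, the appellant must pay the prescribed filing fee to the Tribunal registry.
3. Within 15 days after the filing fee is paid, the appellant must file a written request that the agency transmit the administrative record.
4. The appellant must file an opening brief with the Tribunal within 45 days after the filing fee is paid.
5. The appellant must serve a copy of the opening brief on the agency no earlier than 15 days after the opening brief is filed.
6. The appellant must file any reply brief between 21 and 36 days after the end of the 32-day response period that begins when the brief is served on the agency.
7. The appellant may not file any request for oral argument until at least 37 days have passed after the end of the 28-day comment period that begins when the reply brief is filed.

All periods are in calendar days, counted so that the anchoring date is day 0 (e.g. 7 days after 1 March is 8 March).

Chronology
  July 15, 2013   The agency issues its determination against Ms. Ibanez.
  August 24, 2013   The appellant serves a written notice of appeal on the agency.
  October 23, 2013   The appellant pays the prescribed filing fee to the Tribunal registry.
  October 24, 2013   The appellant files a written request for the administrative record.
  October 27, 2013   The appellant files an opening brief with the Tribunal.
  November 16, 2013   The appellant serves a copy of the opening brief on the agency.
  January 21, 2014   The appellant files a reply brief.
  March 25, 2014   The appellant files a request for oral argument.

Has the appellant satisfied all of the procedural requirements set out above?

Step 1 — 7 and 44 days from July 15, 2013 (when the determination is issued) are July 22, 2013 and August 28, 2013 respectively; August 24, 2013 falls inside that range.
Step 2 — counting 62 days from August 24, 2013 (when the notice of appeal is served) gives a deadline of October 25, 2013; completed October 23, 2013, before the deadline.
Step 3 — counting 15 days from October 23, 2013 (when the filing fee is paid) gives a deadline of November 7, 2013; October 24, 2013 is within that limit.
Step 4 — counting 45 days from October 23, 2013 (when the filing fee is paid) gives a deadline of December 7, 2013; completed October 27, 2013, before the deadline.
Step 5 — must wait 15 days from October 27, 2013 (when the opening brief is filed), so not before November 11, 2013; November 16, 2013 is on or after that date.
Step 6 — 21 and 36 days from December 18, 2013 (end of the 32-day response period, which began when the brief is served on the agency on November 16, 2013) are January 8, 2014 and January 23, 2014 respectively; done January 21, 2014 — within the window.
Step 7 — must wait 37 days from February 18, 2014 (end of the 28-day comment period, which began when the reply brief is filed on January 21, 2014), so not before March 27, 2014; done March 25, 2014 — 2 days too early.

No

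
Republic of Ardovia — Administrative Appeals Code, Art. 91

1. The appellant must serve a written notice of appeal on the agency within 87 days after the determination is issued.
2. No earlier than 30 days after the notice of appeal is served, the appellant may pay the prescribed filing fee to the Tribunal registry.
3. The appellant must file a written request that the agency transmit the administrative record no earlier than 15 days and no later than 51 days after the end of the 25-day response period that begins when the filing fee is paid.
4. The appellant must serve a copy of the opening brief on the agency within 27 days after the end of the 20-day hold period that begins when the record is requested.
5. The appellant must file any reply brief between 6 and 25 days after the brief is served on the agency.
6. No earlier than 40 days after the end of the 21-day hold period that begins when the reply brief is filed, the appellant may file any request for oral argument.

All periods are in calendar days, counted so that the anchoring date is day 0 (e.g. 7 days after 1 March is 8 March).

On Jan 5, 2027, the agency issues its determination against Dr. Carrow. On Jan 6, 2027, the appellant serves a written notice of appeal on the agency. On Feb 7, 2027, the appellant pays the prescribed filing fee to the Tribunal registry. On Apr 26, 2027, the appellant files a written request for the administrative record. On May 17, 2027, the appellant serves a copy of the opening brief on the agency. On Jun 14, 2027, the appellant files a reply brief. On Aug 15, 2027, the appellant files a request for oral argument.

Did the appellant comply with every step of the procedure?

No

(1) due by Jan 5, 2027 + 87 days = Apr 2, 2027; completed Jan 6, 2027, before the deadline.
(2) permitted from Jan 6, 2027 + 30 days = Feb 5, 2027 onward; done Feb 7, 2027 — permitted.
(3) the permitted window runs from Mar 4, 2027 + 15 = Mar 19, 2027 to Mar 4, 2027 + 51 = Apr 24, 2027; Apr 26, 2027 is 2 days past the end of the window.
The analysis stops there.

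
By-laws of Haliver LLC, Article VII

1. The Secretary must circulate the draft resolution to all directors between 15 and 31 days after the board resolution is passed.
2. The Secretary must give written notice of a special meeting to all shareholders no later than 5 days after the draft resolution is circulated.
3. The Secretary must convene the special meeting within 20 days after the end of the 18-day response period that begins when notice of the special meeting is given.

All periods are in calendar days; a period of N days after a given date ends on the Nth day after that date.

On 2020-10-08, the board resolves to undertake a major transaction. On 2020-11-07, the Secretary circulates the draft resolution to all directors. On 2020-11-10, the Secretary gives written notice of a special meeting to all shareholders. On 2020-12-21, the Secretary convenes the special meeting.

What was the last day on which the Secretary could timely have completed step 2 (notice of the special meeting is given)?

Step 2 runs from 2020-11-07, when the draft resolution is circulated. 5 days after 2020-11-07 is 2020-11-12.

2020-11-12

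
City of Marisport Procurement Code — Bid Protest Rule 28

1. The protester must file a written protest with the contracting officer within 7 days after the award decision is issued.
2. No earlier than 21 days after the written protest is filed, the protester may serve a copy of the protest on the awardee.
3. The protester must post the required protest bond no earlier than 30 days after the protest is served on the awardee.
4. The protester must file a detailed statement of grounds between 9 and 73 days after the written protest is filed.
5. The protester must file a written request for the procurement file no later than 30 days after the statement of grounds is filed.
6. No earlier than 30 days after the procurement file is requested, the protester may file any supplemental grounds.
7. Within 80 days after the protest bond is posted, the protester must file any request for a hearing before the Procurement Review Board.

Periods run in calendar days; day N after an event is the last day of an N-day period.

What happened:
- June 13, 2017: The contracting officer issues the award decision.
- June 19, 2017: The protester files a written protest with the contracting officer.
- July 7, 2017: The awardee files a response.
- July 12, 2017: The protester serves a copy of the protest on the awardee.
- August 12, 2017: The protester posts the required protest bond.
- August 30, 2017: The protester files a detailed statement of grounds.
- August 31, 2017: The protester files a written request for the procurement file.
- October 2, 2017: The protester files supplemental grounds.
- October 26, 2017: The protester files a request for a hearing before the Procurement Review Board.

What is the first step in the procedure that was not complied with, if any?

Step 1: 7 days after June 13, 2017 (when the award decision is issued) is June 20, 2017; done June 19, 2017 — timely.
Step 2: the earliest permitted date is 21 days after June 19, 2017 (when the written protest is filed), i.e. July 10, 2017; done July 12, 2017, after the minimum wait.
Step 3: the earliest permitted date is 30 days after July 12, 2017 (when the protest is served on the awardee), i.e. August 11, 2017; done August 12, 2017, after the minimum wait.
Step 4: the window is 9–73 days after June 19, 2017 (when the written protest is filed), so June 28, 2017 through August 31, 2017; done August 30, 2017, which is between those dates.
Step 5: 30 days after August 30, 2017 (when the statement of grounds is filed) is September 29, 2017; completed August 31, 2017, before the deadline.
Step 6: the earliest permitted date is 30 days after August 31, 2017 (when the procurement file is requested), i.e. September 30, 2017; October 2, 2017 is on or after that date.
Step 7: 80 days after August 12, 2017 (when the protest bond is posted) is October 31, 2017; October 26, 2017 is within that limit.

None — every step was satisfied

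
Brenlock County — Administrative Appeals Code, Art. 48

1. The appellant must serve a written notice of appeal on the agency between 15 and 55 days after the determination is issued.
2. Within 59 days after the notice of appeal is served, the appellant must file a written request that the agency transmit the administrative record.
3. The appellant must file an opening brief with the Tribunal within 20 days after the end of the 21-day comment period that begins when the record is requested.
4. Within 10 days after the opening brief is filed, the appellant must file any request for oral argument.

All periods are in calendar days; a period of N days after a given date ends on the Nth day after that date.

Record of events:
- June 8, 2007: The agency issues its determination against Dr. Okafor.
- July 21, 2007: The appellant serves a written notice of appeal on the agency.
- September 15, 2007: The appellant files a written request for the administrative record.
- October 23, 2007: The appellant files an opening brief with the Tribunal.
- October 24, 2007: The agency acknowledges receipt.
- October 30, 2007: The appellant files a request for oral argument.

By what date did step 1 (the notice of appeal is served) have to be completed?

Step 1 runs from June 8, 2007, when the determination is issued. The window is 15–55 days after June 8, 2007; it closes on August 2, 2007.

August 2, 2007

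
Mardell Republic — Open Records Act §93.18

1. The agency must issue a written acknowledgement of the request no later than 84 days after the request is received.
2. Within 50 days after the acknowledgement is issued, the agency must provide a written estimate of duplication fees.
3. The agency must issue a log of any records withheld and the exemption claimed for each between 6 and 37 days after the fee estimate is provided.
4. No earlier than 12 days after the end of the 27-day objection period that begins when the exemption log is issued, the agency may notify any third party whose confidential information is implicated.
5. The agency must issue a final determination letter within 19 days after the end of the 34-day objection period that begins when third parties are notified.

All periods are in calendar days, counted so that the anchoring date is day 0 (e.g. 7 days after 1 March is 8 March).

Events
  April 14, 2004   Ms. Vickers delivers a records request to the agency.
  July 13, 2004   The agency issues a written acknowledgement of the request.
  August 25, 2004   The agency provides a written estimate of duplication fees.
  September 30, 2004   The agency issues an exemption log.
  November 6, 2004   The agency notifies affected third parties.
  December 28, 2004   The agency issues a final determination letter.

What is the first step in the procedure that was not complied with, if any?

Step 1

Step 1 — counting 84 days from April 14, 2004 (when the request is received) gives a deadline of July 7, 2004; done July 13, 2004 — 6 days late.
The procedure was therefore not followed at step 1.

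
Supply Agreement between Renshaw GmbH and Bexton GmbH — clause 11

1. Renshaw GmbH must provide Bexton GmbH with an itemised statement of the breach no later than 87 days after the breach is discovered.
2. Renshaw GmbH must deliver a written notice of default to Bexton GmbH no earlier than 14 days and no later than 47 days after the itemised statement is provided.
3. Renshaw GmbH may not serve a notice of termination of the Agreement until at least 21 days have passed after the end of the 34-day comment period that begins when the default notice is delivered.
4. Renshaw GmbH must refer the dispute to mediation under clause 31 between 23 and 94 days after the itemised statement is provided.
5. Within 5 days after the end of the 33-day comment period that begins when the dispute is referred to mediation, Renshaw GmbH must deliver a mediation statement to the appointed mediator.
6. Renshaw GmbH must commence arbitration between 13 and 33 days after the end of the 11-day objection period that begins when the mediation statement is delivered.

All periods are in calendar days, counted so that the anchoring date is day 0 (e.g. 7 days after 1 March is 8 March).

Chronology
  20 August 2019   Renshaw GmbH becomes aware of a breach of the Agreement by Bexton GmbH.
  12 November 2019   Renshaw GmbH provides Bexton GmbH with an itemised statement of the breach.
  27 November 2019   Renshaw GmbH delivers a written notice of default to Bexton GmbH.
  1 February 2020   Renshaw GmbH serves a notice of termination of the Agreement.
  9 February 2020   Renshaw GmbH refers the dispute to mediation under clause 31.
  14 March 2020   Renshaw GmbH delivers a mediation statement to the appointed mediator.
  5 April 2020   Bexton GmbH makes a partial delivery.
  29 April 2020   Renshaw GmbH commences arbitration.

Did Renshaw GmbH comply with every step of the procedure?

No

Step 1 — counting 87 days from 20 August 2019 (when the breach is discovered) gives a deadline of 15 November 2019; completed 12 November 2019, before the deadline.
Step 2 — 14 and 47 days from 12 November 2019 (when the itemised statement is provided) are 26 November 2019 and 29 December 2019 respectively; 27 November 2019 falls inside that range.
Step 3 — must wait 21 days from 31 December 2019 (end of the 34-day comment period, which began when the default notice is delivered on 27 November 2019), so not before 21 January 2020; 1 February 2020 is on or after that date.
Step 4 — 23 and 94 days from 12 November 2019 (when the itemised statement is provided) are 5 December 2019 and 14 February 2020 respectively; done 9 February 2020 — within the window.
Step 5 — counting 5 days from 13 March 2020 (end of the 33-day comment period, which began when the dispute is referred to mediation on 9 February 2020) gives a deadline of 18 March 2020; completed 14 March 2020, before the deadline.
Step 6 — 13 and 33 days from 25 March 2020 (end of the 11-day objection period, which began when the mediation statement is delivered on 14 March 2020) are 7 April 2020 and 27 April 2020 respectively; 29 April 2020 is 2 days past the end of the window.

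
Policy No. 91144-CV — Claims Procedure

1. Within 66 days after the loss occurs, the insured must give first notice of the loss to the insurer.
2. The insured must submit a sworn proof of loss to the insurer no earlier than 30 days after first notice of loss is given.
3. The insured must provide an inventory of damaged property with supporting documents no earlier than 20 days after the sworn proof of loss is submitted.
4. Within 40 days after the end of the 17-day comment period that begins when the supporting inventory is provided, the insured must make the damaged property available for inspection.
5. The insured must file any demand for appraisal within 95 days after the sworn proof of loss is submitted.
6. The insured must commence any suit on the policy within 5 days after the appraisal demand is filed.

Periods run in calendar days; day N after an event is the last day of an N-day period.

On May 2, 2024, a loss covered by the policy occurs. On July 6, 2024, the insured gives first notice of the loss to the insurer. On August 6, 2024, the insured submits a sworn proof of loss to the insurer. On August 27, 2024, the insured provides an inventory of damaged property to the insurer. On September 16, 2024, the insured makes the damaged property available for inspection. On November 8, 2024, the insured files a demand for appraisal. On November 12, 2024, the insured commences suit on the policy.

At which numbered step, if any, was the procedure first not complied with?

None — every step was satisfied

Step 1 — counting 66 days from May 2, 2024 (when the loss occurs) gives a deadline of July 7, 2024; completed July 6, 2024, before the deadline.
Step 2 — must wait 30 days from July 6, 2024 (when first notice of loss is given), so not before August 5, 2024; done August 6, 2024 — permitted.
Step 3 — must wait 20 days from August 6, 2024 (when the sworn proof of loss is submitted), so not before August 26, 2024; done August 27, 2024, after the minimum wait.
Step 4 — counting 40 days from September 13, 2024 (end of the 17-day comment period, which began when the supporting inventory is provided on August 27, 2024) gives a deadline of October 23, 2024; September 16, 2024 is within that limit.
Step 5 — counting 95 days from August 6, 2024 (when the sworn proof of loss is submitted) gives a deadline of November 9, 2024; completed November 8, 2024, before the deadline.
Step 6 — counting 5 days from November 8, 2024 (when the appraisal demand is filed) gives a deadline of November 13, 2024; November 12, 2024 is within that limit.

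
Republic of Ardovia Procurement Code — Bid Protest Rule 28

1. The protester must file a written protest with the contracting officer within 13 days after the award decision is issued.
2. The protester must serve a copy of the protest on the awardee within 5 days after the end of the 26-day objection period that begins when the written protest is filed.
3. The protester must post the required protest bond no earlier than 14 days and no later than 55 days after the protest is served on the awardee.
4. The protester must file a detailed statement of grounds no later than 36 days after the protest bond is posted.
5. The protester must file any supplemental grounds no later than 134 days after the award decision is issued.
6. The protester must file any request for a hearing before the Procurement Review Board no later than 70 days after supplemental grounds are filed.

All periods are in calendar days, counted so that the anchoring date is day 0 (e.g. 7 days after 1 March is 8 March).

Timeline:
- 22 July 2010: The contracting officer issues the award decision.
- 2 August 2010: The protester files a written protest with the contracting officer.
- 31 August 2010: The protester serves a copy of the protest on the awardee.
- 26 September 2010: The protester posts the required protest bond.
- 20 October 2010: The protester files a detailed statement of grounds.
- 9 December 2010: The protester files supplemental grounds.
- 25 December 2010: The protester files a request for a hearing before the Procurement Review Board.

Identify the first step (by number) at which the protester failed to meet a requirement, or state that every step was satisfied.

(1) due by 22 July 2010 + 13 days = 4 August 2010; 2 August 2010 is within that limit.
(2) due by 28 August 2010 + 5 days = 2 September 2010; 31 August 2010 is within that limit.
(3) the permitted window runs from 31 August 2010 + 14 = 14 September 2010 to 31 August 2010 + 55 = 25 October 2010; done 26 September 2010, which is between those dates.
(4) due by 26 September 2010 + 36 days = 1 November 2010; completed 20 October 2010, before the deadline.
(5) due by 22 July 2010 + 134 days = 3 December 2010; not done until 9 December 2010, 6 days after the deadline.

Step 5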